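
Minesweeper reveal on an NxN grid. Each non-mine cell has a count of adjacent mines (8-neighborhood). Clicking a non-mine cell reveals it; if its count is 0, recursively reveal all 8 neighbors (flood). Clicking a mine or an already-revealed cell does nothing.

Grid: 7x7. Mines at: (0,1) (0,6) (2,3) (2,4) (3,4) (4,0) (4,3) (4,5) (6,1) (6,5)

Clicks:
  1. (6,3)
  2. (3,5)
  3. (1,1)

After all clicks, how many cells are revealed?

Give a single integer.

Click 1 (6,3) count=0: revealed 6 new [(5,2) (5,3) (5,4) (6,2) (6,3) (6,4)] -> total=6
Click 2 (3,5) count=3: revealed 1 new [(3,5)] -> total=7
Click 3 (1,1) count=1: revealed 1 new [(1,1)] -> total=8

Answer: 8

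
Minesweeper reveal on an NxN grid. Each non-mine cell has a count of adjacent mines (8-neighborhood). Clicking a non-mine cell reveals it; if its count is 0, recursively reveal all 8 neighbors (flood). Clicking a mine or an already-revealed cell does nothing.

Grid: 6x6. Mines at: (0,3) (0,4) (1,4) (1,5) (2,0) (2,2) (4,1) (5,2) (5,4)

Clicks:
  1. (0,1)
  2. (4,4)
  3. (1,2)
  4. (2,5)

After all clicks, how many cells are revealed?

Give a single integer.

Click 1 (0,1) count=0: revealed 6 new [(0,0) (0,1) (0,2) (1,0) (1,1) (1,2)] -> total=6
Click 2 (4,4) count=1: revealed 1 new [(4,4)] -> total=7
Click 3 (1,2) count=2: revealed 0 new [(none)] -> total=7
Click 4 (2,5) count=2: revealed 1 new [(2,5)] -> total=8

Answer: 8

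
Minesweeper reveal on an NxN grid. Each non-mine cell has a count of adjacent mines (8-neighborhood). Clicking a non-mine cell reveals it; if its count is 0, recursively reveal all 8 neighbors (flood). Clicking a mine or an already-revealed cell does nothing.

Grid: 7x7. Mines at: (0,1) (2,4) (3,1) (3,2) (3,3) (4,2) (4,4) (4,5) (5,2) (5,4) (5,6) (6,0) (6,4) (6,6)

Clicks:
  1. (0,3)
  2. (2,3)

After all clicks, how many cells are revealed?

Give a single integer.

Click 1 (0,3) count=0: revealed 14 new [(0,2) (0,3) (0,4) (0,5) (0,6) (1,2) (1,3) (1,4) (1,5) (1,6) (2,5) (2,6) (3,5) (3,6)] -> total=14
Click 2 (2,3) count=3: revealed 1 new [(2,3)] -> total=15

Answer: 15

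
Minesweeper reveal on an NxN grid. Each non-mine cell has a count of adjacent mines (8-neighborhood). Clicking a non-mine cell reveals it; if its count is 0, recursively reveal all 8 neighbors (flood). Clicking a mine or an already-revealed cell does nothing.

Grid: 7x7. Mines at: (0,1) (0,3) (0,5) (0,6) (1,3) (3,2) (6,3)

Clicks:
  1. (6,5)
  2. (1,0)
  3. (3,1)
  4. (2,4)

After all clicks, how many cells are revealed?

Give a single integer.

Answer: 24

Derivation:
Click 1 (6,5) count=0: revealed 22 new [(1,4) (1,5) (1,6) (2,3) (2,4) (2,5) (2,6) (3,3) (3,4) (3,5) (3,6) (4,3) (4,4) (4,5) (4,6) (5,3) (5,4) (5,5) (5,6) (6,4) (6,5) (6,6)] -> total=22
Click 2 (1,0) count=1: revealed 1 new [(1,0)] -> total=23
Click 3 (3,1) count=1: revealed 1 new [(3,1)] -> total=24
Click 4 (2,4) count=1: revealed 0 new [(none)] -> total=24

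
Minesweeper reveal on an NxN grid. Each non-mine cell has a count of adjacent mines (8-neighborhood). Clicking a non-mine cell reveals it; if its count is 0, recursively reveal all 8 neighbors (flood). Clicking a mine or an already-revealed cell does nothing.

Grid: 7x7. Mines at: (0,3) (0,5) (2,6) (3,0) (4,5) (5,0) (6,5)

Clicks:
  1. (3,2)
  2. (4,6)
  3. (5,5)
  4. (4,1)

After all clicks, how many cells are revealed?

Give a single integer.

Click 1 (3,2) count=0: revealed 32 new [(0,0) (0,1) (0,2) (1,0) (1,1) (1,2) (1,3) (1,4) (1,5) (2,0) (2,1) (2,2) (2,3) (2,4) (2,5) (3,1) (3,2) (3,3) (3,4) (3,5) (4,1) (4,2) (4,3) (4,4) (5,1) (5,2) (5,3) (5,4) (6,1) (6,2) (6,3) (6,4)] -> total=32
Click 2 (4,6) count=1: revealed 1 new [(4,6)] -> total=33
Click 3 (5,5) count=2: revealed 1 new [(5,5)] -> total=34
Click 4 (4,1) count=2: revealed 0 new [(none)] -> total=34

Answer: 34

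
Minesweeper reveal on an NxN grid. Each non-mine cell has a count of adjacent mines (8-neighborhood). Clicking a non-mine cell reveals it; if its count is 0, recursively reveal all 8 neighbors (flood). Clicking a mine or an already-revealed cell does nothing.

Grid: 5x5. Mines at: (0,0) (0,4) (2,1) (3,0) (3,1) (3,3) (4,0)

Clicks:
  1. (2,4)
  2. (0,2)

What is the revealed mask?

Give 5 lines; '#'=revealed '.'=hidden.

Click 1 (2,4) count=1: revealed 1 new [(2,4)] -> total=1
Click 2 (0,2) count=0: revealed 6 new [(0,1) (0,2) (0,3) (1,1) (1,2) (1,3)] -> total=7

Answer: .###.
.###.
....#
.....
.....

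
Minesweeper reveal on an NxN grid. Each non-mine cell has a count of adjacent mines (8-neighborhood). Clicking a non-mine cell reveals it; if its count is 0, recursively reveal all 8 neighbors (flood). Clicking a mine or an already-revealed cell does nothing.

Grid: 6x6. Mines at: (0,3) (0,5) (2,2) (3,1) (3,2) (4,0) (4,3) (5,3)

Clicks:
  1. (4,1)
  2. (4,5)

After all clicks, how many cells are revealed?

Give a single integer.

Click 1 (4,1) count=3: revealed 1 new [(4,1)] -> total=1
Click 2 (4,5) count=0: revealed 13 new [(1,3) (1,4) (1,5) (2,3) (2,4) (2,5) (3,3) (3,4) (3,5) (4,4) (4,5) (5,4) (5,5)] -> total=14

Answer: 14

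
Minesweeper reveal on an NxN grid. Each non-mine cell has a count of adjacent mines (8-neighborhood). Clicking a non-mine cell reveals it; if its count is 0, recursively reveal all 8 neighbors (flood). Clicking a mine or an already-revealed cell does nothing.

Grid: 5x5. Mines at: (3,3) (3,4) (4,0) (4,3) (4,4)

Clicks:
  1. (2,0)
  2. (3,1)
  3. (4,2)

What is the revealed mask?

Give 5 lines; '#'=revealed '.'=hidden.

Answer: #####
#####
#####
###..
..#..

Derivation:
Click 1 (2,0) count=0: revealed 18 new [(0,0) (0,1) (0,2) (0,3) (0,4) (1,0) (1,1) (1,2) (1,3) (1,4) (2,0) (2,1) (2,2) (2,3) (2,4) (3,0) (3,1) (3,2)] -> total=18
Click 2 (3,1) count=1: revealed 0 new [(none)] -> total=18
Click 3 (4,2) count=2: revealed 1 new [(4,2)] -> total=19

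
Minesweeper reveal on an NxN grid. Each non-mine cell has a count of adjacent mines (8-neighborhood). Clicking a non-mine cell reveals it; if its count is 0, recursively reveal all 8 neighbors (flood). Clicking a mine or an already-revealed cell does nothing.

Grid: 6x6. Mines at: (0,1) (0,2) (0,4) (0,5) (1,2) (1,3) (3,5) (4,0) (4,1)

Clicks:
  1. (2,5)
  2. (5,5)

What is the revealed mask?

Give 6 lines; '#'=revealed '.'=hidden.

Click 1 (2,5) count=1: revealed 1 new [(2,5)] -> total=1
Click 2 (5,5) count=0: revealed 14 new [(2,2) (2,3) (2,4) (3,2) (3,3) (3,4) (4,2) (4,3) (4,4) (4,5) (5,2) (5,3) (5,4) (5,5)] -> total=15

Answer: ......
......
..####
..###.
..####
..####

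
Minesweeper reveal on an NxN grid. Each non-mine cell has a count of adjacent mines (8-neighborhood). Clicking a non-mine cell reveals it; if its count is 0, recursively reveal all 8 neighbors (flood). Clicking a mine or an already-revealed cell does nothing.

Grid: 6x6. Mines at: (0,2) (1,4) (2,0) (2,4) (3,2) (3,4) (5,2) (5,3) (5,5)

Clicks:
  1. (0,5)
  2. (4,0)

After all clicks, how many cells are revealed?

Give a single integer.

Click 1 (0,5) count=1: revealed 1 new [(0,5)] -> total=1
Click 2 (4,0) count=0: revealed 6 new [(3,0) (3,1) (4,0) (4,1) (5,0) (5,1)] -> total=7

Answer: 7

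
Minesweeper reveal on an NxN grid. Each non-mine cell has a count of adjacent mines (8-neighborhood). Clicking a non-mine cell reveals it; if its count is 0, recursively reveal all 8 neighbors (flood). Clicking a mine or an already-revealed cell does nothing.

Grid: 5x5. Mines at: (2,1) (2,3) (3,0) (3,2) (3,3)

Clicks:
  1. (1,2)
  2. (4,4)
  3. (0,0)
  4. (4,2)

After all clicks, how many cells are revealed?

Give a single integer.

Click 1 (1,2) count=2: revealed 1 new [(1,2)] -> total=1
Click 2 (4,4) count=1: revealed 1 new [(4,4)] -> total=2
Click 3 (0,0) count=0: revealed 9 new [(0,0) (0,1) (0,2) (0,3) (0,4) (1,0) (1,1) (1,3) (1,4)] -> total=11
Click 4 (4,2) count=2: revealed 1 new [(4,2)] -> total=12

Answer: 12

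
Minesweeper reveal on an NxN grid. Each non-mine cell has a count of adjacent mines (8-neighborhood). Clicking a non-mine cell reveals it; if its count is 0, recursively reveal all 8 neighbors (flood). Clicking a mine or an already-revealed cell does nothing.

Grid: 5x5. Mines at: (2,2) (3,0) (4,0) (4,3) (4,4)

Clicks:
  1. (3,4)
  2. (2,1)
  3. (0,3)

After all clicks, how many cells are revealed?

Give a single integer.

Answer: 16

Derivation:
Click 1 (3,4) count=2: revealed 1 new [(3,4)] -> total=1
Click 2 (2,1) count=2: revealed 1 new [(2,1)] -> total=2
Click 3 (0,3) count=0: revealed 14 new [(0,0) (0,1) (0,2) (0,3) (0,4) (1,0) (1,1) (1,2) (1,3) (1,4) (2,0) (2,3) (2,4) (3,3)] -> total=16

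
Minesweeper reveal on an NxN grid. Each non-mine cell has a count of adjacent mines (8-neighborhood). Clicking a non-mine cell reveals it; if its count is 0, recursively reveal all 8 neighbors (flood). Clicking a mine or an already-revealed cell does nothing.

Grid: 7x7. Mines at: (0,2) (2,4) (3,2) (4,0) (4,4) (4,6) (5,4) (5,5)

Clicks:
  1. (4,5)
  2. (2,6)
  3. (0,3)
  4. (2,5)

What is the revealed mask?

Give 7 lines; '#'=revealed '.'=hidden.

Click 1 (4,5) count=4: revealed 1 new [(4,5)] -> total=1
Click 2 (2,6) count=0: revealed 12 new [(0,3) (0,4) (0,5) (0,6) (1,3) (1,4) (1,5) (1,6) (2,5) (2,6) (3,5) (3,6)] -> total=13
Click 3 (0,3) count=1: revealed 0 new [(none)] -> total=13
Click 4 (2,5) count=1: revealed 0 new [(none)] -> total=13

Answer: ...####
...####
.....##
.....##
.....#.
.......
.......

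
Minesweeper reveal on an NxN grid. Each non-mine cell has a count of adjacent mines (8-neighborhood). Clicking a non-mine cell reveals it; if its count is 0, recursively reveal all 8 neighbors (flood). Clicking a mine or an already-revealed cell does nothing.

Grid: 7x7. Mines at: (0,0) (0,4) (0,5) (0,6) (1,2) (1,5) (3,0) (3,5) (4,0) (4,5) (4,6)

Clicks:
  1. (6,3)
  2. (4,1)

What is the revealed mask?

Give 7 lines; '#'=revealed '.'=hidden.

Click 1 (6,3) count=0: revealed 26 new [(2,1) (2,2) (2,3) (2,4) (3,1) (3,2) (3,3) (3,4) (4,1) (4,2) (4,3) (4,4) (5,0) (5,1) (5,2) (5,3) (5,4) (5,5) (5,6) (6,0) (6,1) (6,2) (6,3) (6,4) (6,5) (6,6)] -> total=26
Click 2 (4,1) count=2: revealed 0 new [(none)] -> total=26

Answer: .......
.......
.####..
.####..
.####..
#######
#######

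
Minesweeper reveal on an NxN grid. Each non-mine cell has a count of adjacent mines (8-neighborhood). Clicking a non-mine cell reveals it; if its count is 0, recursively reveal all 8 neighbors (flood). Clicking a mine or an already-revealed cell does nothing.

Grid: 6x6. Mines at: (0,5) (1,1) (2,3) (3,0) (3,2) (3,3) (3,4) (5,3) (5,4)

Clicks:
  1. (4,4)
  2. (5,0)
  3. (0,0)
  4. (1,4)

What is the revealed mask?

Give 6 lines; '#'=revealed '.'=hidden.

Answer: #.....
....#.
......
......
###.#.
###...

Derivation:
Click 1 (4,4) count=4: revealed 1 new [(4,4)] -> total=1
Click 2 (5,0) count=0: revealed 6 new [(4,0) (4,1) (4,2) (5,0) (5,1) (5,2)] -> total=7
Click 3 (0,0) count=1: revealed 1 new [(0,0)] -> total=8
Click 4 (1,4) count=2: revealed 1 new [(1,4)] -> total=9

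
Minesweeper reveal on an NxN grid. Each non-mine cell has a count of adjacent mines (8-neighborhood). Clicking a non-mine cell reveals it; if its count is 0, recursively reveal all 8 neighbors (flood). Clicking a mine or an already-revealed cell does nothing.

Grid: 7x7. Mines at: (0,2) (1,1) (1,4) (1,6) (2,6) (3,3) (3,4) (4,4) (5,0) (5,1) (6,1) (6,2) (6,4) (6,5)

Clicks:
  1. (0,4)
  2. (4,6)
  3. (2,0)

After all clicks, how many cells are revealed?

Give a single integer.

Click 1 (0,4) count=1: revealed 1 new [(0,4)] -> total=1
Click 2 (4,6) count=0: revealed 6 new [(3,5) (3,6) (4,5) (4,6) (5,5) (5,6)] -> total=7
Click 3 (2,0) count=1: revealed 1 new [(2,0)] -> total=8

Answer: 8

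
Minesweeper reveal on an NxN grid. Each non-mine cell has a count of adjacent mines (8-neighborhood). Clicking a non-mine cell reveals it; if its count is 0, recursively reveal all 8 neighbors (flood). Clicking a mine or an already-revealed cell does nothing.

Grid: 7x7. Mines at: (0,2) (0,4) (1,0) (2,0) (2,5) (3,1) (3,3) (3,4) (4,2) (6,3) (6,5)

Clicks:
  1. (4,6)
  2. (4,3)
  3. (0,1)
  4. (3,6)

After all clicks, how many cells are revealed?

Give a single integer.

Click 1 (4,6) count=0: revealed 6 new [(3,5) (3,6) (4,5) (4,6) (5,5) (5,6)] -> total=6
Click 2 (4,3) count=3: revealed 1 new [(4,3)] -> total=7
Click 3 (0,1) count=2: revealed 1 new [(0,1)] -> total=8
Click 4 (3,6) count=1: revealed 0 new [(none)] -> total=8

Answer: 8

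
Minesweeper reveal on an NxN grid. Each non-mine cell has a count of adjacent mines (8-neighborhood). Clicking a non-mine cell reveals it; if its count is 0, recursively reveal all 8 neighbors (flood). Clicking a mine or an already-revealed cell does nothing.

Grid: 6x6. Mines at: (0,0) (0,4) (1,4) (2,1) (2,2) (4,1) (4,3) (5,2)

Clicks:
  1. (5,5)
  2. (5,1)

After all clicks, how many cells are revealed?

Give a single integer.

Answer: 9

Derivation:
Click 1 (5,5) count=0: revealed 8 new [(2,4) (2,5) (3,4) (3,5) (4,4) (4,5) (5,4) (5,5)] -> total=8
Click 2 (5,1) count=2: revealed 1 new [(5,1)] -> total=9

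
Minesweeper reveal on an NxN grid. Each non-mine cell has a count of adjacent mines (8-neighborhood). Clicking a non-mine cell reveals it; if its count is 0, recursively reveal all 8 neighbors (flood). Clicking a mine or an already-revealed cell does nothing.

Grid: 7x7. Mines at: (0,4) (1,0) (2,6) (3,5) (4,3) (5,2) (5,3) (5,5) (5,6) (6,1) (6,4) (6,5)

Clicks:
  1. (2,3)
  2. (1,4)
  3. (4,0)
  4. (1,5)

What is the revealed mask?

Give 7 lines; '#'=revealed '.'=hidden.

Answer: .###...
.#####.
#####..
#####..
###....
##.....
.......

Derivation:
Click 1 (2,3) count=0: revealed 22 new [(0,1) (0,2) (0,3) (1,1) (1,2) (1,3) (1,4) (2,0) (2,1) (2,2) (2,3) (2,4) (3,0) (3,1) (3,2) (3,3) (3,4) (4,0) (4,1) (4,2) (5,0) (5,1)] -> total=22
Click 2 (1,4) count=1: revealed 0 new [(none)] -> total=22
Click 3 (4,0) count=0: revealed 0 new [(none)] -> total=22
Click 4 (1,5) count=2: revealed 1 new [(1,5)] -> total=23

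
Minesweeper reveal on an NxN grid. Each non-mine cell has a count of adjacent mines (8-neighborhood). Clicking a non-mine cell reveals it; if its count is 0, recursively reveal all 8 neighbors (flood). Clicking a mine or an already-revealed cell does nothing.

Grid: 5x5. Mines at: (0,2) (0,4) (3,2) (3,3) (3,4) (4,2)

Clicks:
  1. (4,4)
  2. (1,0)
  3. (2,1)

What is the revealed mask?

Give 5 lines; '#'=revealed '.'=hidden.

Answer: ##...
##...
##...
##...
##..#

Derivation:
Click 1 (4,4) count=2: revealed 1 new [(4,4)] -> total=1
Click 2 (1,0) count=0: revealed 10 new [(0,0) (0,1) (1,0) (1,1) (2,0) (2,1) (3,0) (3,1) (4,0) (4,1)] -> total=11
Click 3 (2,1) count=1: revealed 0 new [(none)] -> total=11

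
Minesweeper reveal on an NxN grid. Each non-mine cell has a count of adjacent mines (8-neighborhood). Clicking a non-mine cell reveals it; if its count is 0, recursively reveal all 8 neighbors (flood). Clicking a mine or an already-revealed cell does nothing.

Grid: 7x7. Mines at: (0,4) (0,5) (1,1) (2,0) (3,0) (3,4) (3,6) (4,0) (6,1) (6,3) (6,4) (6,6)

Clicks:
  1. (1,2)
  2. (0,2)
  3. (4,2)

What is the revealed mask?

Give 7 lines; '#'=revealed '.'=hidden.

Click 1 (1,2) count=1: revealed 1 new [(1,2)] -> total=1
Click 2 (0,2) count=1: revealed 1 new [(0,2)] -> total=2
Click 3 (4,2) count=0: revealed 12 new [(2,1) (2,2) (2,3) (3,1) (3,2) (3,3) (4,1) (4,2) (4,3) (5,1) (5,2) (5,3)] -> total=14

Answer: ..#....
..#....
.###...
.###...
.###...
.###...
.......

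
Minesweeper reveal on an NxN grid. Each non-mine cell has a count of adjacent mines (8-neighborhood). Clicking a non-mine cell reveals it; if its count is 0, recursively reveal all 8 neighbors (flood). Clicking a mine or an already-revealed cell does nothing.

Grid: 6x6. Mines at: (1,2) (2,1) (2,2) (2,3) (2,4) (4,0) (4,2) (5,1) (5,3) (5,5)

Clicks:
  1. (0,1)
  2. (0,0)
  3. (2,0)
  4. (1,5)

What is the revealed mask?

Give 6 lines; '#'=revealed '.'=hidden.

Click 1 (0,1) count=1: revealed 1 new [(0,1)] -> total=1
Click 2 (0,0) count=0: revealed 3 new [(0,0) (1,0) (1,1)] -> total=4
Click 3 (2,0) count=1: revealed 1 new [(2,0)] -> total=5
Click 4 (1,5) count=1: revealed 1 new [(1,5)] -> total=6

Answer: ##....
##...#
#.....
......
......
......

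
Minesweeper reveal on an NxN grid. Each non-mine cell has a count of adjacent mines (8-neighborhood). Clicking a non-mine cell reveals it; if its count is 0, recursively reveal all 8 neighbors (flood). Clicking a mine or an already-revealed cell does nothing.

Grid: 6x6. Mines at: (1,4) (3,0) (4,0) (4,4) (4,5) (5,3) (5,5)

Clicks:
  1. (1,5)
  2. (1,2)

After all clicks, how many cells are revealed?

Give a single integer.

Answer: 19

Derivation:
Click 1 (1,5) count=1: revealed 1 new [(1,5)] -> total=1
Click 2 (1,2) count=0: revealed 18 new [(0,0) (0,1) (0,2) (0,3) (1,0) (1,1) (1,2) (1,3) (2,0) (2,1) (2,2) (2,3) (3,1) (3,2) (3,3) (4,1) (4,2) (4,3)] -> total=19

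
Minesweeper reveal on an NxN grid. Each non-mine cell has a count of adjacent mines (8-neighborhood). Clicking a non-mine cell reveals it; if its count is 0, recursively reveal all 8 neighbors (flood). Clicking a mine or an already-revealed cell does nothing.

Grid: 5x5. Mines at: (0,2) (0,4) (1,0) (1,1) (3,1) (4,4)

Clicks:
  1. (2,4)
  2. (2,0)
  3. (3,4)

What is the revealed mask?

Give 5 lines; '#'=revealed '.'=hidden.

Click 1 (2,4) count=0: revealed 9 new [(1,2) (1,3) (1,4) (2,2) (2,3) (2,4) (3,2) (3,3) (3,4)] -> total=9
Click 2 (2,0) count=3: revealed 1 new [(2,0)] -> total=10
Click 3 (3,4) count=1: revealed 0 new [(none)] -> total=10

Answer: .....
..###
#.###
..###
.....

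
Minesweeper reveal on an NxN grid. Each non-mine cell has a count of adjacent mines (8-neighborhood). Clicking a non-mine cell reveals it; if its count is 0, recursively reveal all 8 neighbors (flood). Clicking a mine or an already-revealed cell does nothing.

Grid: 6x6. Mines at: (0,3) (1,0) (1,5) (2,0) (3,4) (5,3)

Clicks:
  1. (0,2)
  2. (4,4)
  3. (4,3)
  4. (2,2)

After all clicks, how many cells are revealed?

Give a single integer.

Click 1 (0,2) count=1: revealed 1 new [(0,2)] -> total=1
Click 2 (4,4) count=2: revealed 1 new [(4,4)] -> total=2
Click 3 (4,3) count=2: revealed 1 new [(4,3)] -> total=3
Click 4 (2,2) count=0: revealed 16 new [(1,1) (1,2) (1,3) (2,1) (2,2) (2,3) (3,0) (3,1) (3,2) (3,3) (4,0) (4,1) (4,2) (5,0) (5,1) (5,2)] -> total=19

Answer: 19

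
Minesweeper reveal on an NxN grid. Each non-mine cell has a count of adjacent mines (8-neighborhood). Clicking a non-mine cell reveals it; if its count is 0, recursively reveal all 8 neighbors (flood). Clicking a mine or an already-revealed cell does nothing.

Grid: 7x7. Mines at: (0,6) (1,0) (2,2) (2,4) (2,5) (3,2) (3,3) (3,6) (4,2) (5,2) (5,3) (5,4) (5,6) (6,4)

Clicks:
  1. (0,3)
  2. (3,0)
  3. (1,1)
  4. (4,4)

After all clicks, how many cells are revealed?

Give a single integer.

Click 1 (0,3) count=0: revealed 10 new [(0,1) (0,2) (0,3) (0,4) (0,5) (1,1) (1,2) (1,3) (1,4) (1,5)] -> total=10
Click 2 (3,0) count=0: revealed 10 new [(2,0) (2,1) (3,0) (3,1) (4,0) (4,1) (5,0) (5,1) (6,0) (6,1)] -> total=20
Click 3 (1,1) count=2: revealed 0 new [(none)] -> total=20
Click 4 (4,4) count=3: revealed 1 new [(4,4)] -> total=21

Answer: 21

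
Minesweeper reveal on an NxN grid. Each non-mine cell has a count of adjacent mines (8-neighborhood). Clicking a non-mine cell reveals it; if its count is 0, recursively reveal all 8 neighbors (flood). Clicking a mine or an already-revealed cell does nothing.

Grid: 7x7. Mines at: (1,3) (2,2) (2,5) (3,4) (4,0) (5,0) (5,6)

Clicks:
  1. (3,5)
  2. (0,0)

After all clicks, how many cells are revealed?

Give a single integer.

Answer: 11

Derivation:
Click 1 (3,5) count=2: revealed 1 new [(3,5)] -> total=1
Click 2 (0,0) count=0: revealed 10 new [(0,0) (0,1) (0,2) (1,0) (1,1) (1,2) (2,0) (2,1) (3,0) (3,1)] -> total=11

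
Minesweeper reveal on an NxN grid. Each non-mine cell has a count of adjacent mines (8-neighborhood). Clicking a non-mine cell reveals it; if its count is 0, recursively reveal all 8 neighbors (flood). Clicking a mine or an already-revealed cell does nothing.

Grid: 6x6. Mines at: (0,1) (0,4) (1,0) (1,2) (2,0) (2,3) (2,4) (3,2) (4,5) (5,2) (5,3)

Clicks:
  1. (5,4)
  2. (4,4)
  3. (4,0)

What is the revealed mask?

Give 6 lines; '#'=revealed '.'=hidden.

Click 1 (5,4) count=2: revealed 1 new [(5,4)] -> total=1
Click 2 (4,4) count=2: revealed 1 new [(4,4)] -> total=2
Click 3 (4,0) count=0: revealed 6 new [(3,0) (3,1) (4,0) (4,1) (5,0) (5,1)] -> total=8

Answer: ......
......
......
##....
##..#.
##..#.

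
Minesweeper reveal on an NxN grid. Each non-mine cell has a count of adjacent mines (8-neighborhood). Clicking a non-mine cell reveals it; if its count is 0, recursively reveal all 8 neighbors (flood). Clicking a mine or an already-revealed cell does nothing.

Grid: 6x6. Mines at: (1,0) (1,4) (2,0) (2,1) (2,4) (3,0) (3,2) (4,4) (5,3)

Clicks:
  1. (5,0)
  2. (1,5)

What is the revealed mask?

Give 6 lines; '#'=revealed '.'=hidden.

Answer: ......
.....#
......
......
###...
###...

Derivation:
Click 1 (5,0) count=0: revealed 6 new [(4,0) (4,1) (4,2) (5,0) (5,1) (5,2)] -> total=6
Click 2 (1,5) count=2: revealed 1 new [(1,5)] -> total=7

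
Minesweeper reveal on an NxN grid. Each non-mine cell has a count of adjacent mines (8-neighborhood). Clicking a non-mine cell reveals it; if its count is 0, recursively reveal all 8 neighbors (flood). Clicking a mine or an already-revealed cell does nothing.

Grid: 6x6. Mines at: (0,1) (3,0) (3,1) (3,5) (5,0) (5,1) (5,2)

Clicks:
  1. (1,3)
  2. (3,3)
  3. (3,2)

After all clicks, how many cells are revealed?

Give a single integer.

Answer: 18

Derivation:
Click 1 (1,3) count=0: revealed 18 new [(0,2) (0,3) (0,4) (0,5) (1,2) (1,3) (1,4) (1,5) (2,2) (2,3) (2,4) (2,5) (3,2) (3,3) (3,4) (4,2) (4,3) (4,4)] -> total=18
Click 2 (3,3) count=0: revealed 0 new [(none)] -> total=18
Click 3 (3,2) count=1: revealed 0 new [(none)] -> total=18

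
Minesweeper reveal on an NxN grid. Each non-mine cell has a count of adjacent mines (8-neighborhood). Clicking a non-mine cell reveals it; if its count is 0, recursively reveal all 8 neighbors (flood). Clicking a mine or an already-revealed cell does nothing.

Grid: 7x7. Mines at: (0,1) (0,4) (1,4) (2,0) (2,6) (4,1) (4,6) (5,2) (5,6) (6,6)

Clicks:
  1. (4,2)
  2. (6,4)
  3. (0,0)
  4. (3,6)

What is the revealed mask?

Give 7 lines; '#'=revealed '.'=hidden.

Answer: #......
.###...
.#####.
.######
..####.
...###.
...###.

Derivation:
Click 1 (4,2) count=2: revealed 1 new [(4,2)] -> total=1
Click 2 (6,4) count=0: revealed 22 new [(1,1) (1,2) (1,3) (2,1) (2,2) (2,3) (2,4) (2,5) (3,1) (3,2) (3,3) (3,4) (3,5) (4,3) (4,4) (4,5) (5,3) (5,4) (5,5) (6,3) (6,4) (6,5)] -> total=23
Click 3 (0,0) count=1: revealed 1 new [(0,0)] -> total=24
Click 4 (3,6) count=2: revealed 1 new [(3,6)] -> total=25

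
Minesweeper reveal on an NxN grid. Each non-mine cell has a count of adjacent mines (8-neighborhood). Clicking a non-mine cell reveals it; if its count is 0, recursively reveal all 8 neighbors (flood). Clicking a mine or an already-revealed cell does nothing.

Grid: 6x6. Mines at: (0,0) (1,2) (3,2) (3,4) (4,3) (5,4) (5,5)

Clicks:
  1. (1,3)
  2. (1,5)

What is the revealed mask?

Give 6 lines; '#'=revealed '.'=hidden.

Click 1 (1,3) count=1: revealed 1 new [(1,3)] -> total=1
Click 2 (1,5) count=0: revealed 8 new [(0,3) (0,4) (0,5) (1,4) (1,5) (2,3) (2,4) (2,5)] -> total=9

Answer: ...###
...###
...###
......
......
......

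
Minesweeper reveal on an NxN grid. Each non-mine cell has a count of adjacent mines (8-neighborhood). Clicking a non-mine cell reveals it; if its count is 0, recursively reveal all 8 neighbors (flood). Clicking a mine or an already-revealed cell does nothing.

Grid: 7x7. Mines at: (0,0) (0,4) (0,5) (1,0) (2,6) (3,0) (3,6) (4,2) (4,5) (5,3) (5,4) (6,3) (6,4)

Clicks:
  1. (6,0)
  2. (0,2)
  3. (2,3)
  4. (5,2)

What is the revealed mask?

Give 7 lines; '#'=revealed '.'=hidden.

Click 1 (6,0) count=0: revealed 8 new [(4,0) (4,1) (5,0) (5,1) (5,2) (6,0) (6,1) (6,2)] -> total=8
Click 2 (0,2) count=0: revealed 18 new [(0,1) (0,2) (0,3) (1,1) (1,2) (1,3) (1,4) (1,5) (2,1) (2,2) (2,3) (2,4) (2,5) (3,1) (3,2) (3,3) (3,4) (3,5)] -> total=26
Click 3 (2,3) count=0: revealed 0 new [(none)] -> total=26
Click 4 (5,2) count=3: revealed 0 new [(none)] -> total=26

Answer: .###...
.#####.
.#####.
.#####.
##.....
###....
###....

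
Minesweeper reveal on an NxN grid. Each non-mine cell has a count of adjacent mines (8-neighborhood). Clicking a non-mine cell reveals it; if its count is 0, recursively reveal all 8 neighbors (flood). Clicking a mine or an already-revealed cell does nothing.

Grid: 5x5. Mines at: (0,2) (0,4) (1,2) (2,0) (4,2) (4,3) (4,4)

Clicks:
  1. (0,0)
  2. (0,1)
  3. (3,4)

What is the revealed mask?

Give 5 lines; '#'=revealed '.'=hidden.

Click 1 (0,0) count=0: revealed 4 new [(0,0) (0,1) (1,0) (1,1)] -> total=4
Click 2 (0,1) count=2: revealed 0 new [(none)] -> total=4
Click 3 (3,4) count=2: revealed 1 new [(3,4)] -> total=5

Answer: ##...
##...
.....
....#
.....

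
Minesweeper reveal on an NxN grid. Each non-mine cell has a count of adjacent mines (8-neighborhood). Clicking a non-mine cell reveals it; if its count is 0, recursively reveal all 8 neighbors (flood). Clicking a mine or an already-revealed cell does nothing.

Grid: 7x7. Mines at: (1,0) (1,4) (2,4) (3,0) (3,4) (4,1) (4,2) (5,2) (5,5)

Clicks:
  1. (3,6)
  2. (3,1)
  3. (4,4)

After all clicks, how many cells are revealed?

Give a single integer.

Answer: 12

Derivation:
Click 1 (3,6) count=0: revealed 10 new [(0,5) (0,6) (1,5) (1,6) (2,5) (2,6) (3,5) (3,6) (4,5) (4,6)] -> total=10
Click 2 (3,1) count=3: revealed 1 new [(3,1)] -> total=11
Click 3 (4,4) count=2: revealed 1 new [(4,4)] -> total=12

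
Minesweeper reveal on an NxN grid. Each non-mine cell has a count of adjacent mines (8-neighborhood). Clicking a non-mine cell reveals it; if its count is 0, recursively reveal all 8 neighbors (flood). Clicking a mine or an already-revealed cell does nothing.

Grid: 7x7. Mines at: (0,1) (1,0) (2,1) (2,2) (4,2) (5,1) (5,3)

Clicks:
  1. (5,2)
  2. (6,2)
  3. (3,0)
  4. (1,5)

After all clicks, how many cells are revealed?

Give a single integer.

Answer: 31

Derivation:
Click 1 (5,2) count=3: revealed 1 new [(5,2)] -> total=1
Click 2 (6,2) count=2: revealed 1 new [(6,2)] -> total=2
Click 3 (3,0) count=1: revealed 1 new [(3,0)] -> total=3
Click 4 (1,5) count=0: revealed 28 new [(0,2) (0,3) (0,4) (0,5) (0,6) (1,2) (1,3) (1,4) (1,5) (1,6) (2,3) (2,4) (2,5) (2,6) (3,3) (3,4) (3,5) (3,6) (4,3) (4,4) (4,5) (4,6) (5,4) (5,5) (5,6) (6,4) (6,5) (6,6)] -> total=31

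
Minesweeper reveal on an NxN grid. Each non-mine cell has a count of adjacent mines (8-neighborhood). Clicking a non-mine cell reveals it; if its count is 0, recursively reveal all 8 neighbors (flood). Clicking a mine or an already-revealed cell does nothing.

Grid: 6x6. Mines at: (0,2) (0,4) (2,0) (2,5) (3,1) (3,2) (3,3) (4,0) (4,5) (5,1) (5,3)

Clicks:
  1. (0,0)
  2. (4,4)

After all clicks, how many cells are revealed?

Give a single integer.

Click 1 (0,0) count=0: revealed 4 new [(0,0) (0,1) (1,0) (1,1)] -> total=4
Click 2 (4,4) count=3: revealed 1 new [(4,4)] -> total=5

Answer: 5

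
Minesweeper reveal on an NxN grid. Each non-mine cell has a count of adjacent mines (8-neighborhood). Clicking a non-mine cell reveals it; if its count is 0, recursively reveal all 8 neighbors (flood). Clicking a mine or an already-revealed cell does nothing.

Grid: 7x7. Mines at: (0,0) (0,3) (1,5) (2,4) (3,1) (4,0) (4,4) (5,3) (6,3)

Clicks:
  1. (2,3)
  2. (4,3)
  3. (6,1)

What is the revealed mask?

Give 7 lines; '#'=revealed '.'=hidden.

Answer: .......
.......
...#...
.......
...#...
###....
###....

Derivation:
Click 1 (2,3) count=1: revealed 1 new [(2,3)] -> total=1
Click 2 (4,3) count=2: revealed 1 new [(4,3)] -> total=2
Click 3 (6,1) count=0: revealed 6 new [(5,0) (5,1) (5,2) (6,0) (6,1) (6,2)] -> total=8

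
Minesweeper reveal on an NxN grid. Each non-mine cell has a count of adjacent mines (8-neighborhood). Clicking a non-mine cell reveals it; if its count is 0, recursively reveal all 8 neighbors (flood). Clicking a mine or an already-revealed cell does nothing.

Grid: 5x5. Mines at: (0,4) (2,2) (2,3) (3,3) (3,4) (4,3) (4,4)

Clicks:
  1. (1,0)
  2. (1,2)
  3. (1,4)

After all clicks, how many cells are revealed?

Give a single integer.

Answer: 17

Derivation:
Click 1 (1,0) count=0: revealed 16 new [(0,0) (0,1) (0,2) (0,3) (1,0) (1,1) (1,2) (1,3) (2,0) (2,1) (3,0) (3,1) (3,2) (4,0) (4,1) (4,2)] -> total=16
Click 2 (1,2) count=2: revealed 0 new [(none)] -> total=16
Click 3 (1,4) count=2: revealed 1 new [(1,4)] -> total=17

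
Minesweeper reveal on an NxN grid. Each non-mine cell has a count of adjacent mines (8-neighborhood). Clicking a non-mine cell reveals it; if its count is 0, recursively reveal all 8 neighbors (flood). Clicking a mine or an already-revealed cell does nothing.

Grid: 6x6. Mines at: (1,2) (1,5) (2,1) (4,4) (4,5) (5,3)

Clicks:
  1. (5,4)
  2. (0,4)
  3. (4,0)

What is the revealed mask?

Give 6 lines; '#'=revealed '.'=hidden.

Answer: ....#.
......
......
###...
###...
###.#.

Derivation:
Click 1 (5,4) count=3: revealed 1 new [(5,4)] -> total=1
Click 2 (0,4) count=1: revealed 1 new [(0,4)] -> total=2
Click 3 (4,0) count=0: revealed 9 new [(3,0) (3,1) (3,2) (4,0) (4,1) (4,2) (5,0) (5,1) (5,2)] -> total=11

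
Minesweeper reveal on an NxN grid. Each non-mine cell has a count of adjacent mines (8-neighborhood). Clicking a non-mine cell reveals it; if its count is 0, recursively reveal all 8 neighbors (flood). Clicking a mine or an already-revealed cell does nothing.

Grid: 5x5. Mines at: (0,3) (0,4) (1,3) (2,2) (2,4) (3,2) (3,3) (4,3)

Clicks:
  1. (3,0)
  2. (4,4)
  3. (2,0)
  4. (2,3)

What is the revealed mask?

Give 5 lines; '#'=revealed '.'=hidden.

Click 1 (3,0) count=0: revealed 12 new [(0,0) (0,1) (0,2) (1,0) (1,1) (1,2) (2,0) (2,1) (3,0) (3,1) (4,0) (4,1)] -> total=12
Click 2 (4,4) count=2: revealed 1 new [(4,4)] -> total=13
Click 3 (2,0) count=0: revealed 0 new [(none)] -> total=13
Click 4 (2,3) count=5: revealed 1 new [(2,3)] -> total=14

Answer: ###..
###..
##.#.
##...
##..#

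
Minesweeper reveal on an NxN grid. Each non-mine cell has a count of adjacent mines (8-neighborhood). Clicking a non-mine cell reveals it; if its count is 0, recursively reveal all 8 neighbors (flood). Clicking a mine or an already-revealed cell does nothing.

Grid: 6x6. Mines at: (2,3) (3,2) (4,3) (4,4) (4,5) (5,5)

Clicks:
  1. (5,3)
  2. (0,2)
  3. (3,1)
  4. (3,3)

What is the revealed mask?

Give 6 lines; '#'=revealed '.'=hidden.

Click 1 (5,3) count=2: revealed 1 new [(5,3)] -> total=1
Click 2 (0,2) count=0: revealed 27 new [(0,0) (0,1) (0,2) (0,3) (0,4) (0,5) (1,0) (1,1) (1,2) (1,3) (1,4) (1,5) (2,0) (2,1) (2,2) (2,4) (2,5) (3,0) (3,1) (3,4) (3,5) (4,0) (4,1) (4,2) (5,0) (5,1) (5,2)] -> total=28
Click 3 (3,1) count=1: revealed 0 new [(none)] -> total=28
Click 4 (3,3) count=4: revealed 1 new [(3,3)] -> total=29

Answer: ######
######
###.##
##.###
###...
####..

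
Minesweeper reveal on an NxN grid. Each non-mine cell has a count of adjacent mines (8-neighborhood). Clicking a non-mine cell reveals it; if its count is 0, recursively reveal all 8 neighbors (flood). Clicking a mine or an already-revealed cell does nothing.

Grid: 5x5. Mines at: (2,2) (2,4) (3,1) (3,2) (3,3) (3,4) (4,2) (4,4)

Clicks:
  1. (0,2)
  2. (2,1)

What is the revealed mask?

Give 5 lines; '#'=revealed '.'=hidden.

Answer: #####
#####
##...
.....
.....

Derivation:
Click 1 (0,2) count=0: revealed 12 new [(0,0) (0,1) (0,2) (0,3) (0,4) (1,0) (1,1) (1,2) (1,3) (1,4) (2,0) (2,1)] -> total=12
Click 2 (2,1) count=3: revealed 0 new [(none)] -> total=12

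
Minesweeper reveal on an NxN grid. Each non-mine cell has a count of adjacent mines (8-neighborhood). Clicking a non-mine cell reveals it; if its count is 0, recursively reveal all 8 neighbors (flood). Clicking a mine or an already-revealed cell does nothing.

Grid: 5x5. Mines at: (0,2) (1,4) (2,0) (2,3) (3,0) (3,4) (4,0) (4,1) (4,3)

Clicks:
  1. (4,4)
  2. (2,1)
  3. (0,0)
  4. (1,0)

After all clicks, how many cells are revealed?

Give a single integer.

Click 1 (4,4) count=2: revealed 1 new [(4,4)] -> total=1
Click 2 (2,1) count=2: revealed 1 new [(2,1)] -> total=2
Click 3 (0,0) count=0: revealed 4 new [(0,0) (0,1) (1,0) (1,1)] -> total=6
Click 4 (1,0) count=1: revealed 0 new [(none)] -> total=6

Answer: 6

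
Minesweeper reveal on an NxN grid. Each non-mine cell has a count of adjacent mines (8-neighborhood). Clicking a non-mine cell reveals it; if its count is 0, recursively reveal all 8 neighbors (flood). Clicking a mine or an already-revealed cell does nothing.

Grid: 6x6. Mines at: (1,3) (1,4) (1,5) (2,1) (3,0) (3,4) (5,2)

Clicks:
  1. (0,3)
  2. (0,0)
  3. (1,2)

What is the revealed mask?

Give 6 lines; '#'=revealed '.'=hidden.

Answer: ####..
###...
......
......
......
......

Derivation:
Click 1 (0,3) count=2: revealed 1 new [(0,3)] -> total=1
Click 2 (0,0) count=0: revealed 6 new [(0,0) (0,1) (0,2) (1,0) (1,1) (1,2)] -> total=7
Click 3 (1,2) count=2: revealed 0 new [(none)] -> total=7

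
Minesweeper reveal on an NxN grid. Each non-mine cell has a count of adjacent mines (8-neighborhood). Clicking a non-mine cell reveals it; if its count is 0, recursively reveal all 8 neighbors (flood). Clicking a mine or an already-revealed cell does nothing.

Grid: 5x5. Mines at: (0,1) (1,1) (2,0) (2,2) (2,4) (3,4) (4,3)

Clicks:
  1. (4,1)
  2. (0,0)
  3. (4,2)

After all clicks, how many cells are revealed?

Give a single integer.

Answer: 7

Derivation:
Click 1 (4,1) count=0: revealed 6 new [(3,0) (3,1) (3,2) (4,0) (4,1) (4,2)] -> total=6
Click 2 (0,0) count=2: revealed 1 new [(0,0)] -> total=7
Click 3 (4,2) count=1: revealed 0 new [(none)] -> total=7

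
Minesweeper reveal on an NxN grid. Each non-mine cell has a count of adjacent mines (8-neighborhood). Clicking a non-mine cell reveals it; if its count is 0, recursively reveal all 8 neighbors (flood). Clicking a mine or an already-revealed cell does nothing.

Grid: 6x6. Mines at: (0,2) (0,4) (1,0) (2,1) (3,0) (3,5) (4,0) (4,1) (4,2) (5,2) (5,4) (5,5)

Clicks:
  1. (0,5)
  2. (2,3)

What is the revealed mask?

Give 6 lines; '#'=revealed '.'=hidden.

Answer: .....#
..###.
..###.
..###.
......
......

Derivation:
Click 1 (0,5) count=1: revealed 1 new [(0,5)] -> total=1
Click 2 (2,3) count=0: revealed 9 new [(1,2) (1,3) (1,4) (2,2) (2,3) (2,4) (3,2) (3,3) (3,4)] -> total=10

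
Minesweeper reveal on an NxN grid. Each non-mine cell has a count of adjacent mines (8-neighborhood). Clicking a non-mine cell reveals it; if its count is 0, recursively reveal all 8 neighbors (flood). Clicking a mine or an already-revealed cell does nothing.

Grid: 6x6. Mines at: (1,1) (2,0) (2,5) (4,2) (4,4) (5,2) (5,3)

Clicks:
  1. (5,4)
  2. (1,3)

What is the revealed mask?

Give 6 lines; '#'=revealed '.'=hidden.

Answer: ..####
..####
..###.
..###.
......
....#.

Derivation:
Click 1 (5,4) count=2: revealed 1 new [(5,4)] -> total=1
Click 2 (1,3) count=0: revealed 14 new [(0,2) (0,3) (0,4) (0,5) (1,2) (1,3) (1,4) (1,5) (2,2) (2,3) (2,4) (3,2) (3,3) (3,4)] -> total=15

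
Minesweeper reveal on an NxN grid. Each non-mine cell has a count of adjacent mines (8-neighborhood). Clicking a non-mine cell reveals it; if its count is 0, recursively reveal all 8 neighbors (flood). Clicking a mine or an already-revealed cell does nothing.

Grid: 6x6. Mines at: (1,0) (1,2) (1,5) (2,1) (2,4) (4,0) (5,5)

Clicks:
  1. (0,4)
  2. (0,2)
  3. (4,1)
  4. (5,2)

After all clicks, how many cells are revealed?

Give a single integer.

Answer: 14

Derivation:
Click 1 (0,4) count=1: revealed 1 new [(0,4)] -> total=1
Click 2 (0,2) count=1: revealed 1 new [(0,2)] -> total=2
Click 3 (4,1) count=1: revealed 1 new [(4,1)] -> total=3
Click 4 (5,2) count=0: revealed 11 new [(3,1) (3,2) (3,3) (3,4) (4,2) (4,3) (4,4) (5,1) (5,2) (5,3) (5,4)] -> total=14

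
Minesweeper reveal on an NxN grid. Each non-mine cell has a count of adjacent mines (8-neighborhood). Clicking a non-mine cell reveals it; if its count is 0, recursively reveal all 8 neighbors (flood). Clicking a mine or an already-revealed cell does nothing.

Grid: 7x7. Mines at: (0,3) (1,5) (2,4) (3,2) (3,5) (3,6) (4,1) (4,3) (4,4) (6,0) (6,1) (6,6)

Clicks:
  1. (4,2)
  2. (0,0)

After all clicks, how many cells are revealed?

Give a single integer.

Answer: 12

Derivation:
Click 1 (4,2) count=3: revealed 1 new [(4,2)] -> total=1
Click 2 (0,0) count=0: revealed 11 new [(0,0) (0,1) (0,2) (1,0) (1,1) (1,2) (2,0) (2,1) (2,2) (3,0) (3,1)] -> total=12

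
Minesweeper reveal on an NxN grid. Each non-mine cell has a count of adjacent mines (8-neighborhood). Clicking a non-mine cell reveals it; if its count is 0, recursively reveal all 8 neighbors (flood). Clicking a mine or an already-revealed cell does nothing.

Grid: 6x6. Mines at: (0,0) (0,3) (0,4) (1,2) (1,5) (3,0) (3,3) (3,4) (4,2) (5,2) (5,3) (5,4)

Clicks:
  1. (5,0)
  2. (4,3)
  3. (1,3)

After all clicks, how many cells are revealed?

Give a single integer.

Answer: 6

Derivation:
Click 1 (5,0) count=0: revealed 4 new [(4,0) (4,1) (5,0) (5,1)] -> total=4
Click 2 (4,3) count=6: revealed 1 new [(4,3)] -> total=5
Click 3 (1,3) count=3: revealed 1 new [(1,3)] -> total=6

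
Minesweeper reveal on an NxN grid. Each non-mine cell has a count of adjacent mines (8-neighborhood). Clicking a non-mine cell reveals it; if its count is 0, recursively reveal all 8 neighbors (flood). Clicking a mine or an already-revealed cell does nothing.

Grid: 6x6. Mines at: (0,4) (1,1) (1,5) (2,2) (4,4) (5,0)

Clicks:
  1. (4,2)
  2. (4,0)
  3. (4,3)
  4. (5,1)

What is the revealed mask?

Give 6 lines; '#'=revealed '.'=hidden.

Click 1 (4,2) count=0: revealed 9 new [(3,1) (3,2) (3,3) (4,1) (4,2) (4,3) (5,1) (5,2) (5,3)] -> total=9
Click 2 (4,0) count=1: revealed 1 new [(4,0)] -> total=10
Click 3 (4,3) count=1: revealed 0 new [(none)] -> total=10
Click 4 (5,1) count=1: revealed 0 new [(none)] -> total=10

Answer: ......
......
......
.###..
####..
.###..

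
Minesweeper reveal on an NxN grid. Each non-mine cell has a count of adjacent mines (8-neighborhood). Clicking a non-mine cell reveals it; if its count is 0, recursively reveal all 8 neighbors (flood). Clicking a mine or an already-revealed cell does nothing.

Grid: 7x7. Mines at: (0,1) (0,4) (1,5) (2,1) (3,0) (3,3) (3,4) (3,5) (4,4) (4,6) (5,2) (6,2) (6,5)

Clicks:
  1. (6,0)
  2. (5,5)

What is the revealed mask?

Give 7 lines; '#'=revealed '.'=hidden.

Click 1 (6,0) count=0: revealed 6 new [(4,0) (4,1) (5,0) (5,1) (6,0) (6,1)] -> total=6
Click 2 (5,5) count=3: revealed 1 new [(5,5)] -> total=7

Answer: .......
.......
.......
.......
##.....
##...#.
##.....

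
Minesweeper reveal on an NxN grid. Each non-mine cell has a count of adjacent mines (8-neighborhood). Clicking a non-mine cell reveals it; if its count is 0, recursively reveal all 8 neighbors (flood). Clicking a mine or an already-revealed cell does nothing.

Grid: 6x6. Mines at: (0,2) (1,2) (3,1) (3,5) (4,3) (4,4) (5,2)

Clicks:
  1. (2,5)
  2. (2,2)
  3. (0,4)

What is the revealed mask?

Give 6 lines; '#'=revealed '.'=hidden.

Answer: ...###
...###
..####
......
......
......

Derivation:
Click 1 (2,5) count=1: revealed 1 new [(2,5)] -> total=1
Click 2 (2,2) count=2: revealed 1 new [(2,2)] -> total=2
Click 3 (0,4) count=0: revealed 8 new [(0,3) (0,4) (0,5) (1,3) (1,4) (1,5) (2,3) (2,4)] -> total=10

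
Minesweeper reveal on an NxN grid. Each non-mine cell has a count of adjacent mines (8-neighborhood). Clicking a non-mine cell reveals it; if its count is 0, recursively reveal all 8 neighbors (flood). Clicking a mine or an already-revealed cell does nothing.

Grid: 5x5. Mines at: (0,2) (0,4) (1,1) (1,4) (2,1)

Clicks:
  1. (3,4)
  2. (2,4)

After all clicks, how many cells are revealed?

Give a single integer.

Answer: 13

Derivation:
Click 1 (3,4) count=0: revealed 13 new [(2,2) (2,3) (2,4) (3,0) (3,1) (3,2) (3,3) (3,4) (4,0) (4,1) (4,2) (4,3) (4,4)] -> total=13
Click 2 (2,4) count=1: revealed 0 new [(none)] -> total=13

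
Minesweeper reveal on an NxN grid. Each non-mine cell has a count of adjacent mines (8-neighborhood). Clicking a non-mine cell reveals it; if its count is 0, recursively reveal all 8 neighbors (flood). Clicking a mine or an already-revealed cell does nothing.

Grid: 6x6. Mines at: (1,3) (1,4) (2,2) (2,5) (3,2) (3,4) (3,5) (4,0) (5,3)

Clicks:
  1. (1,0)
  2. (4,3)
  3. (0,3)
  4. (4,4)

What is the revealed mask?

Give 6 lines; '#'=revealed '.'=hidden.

Click 1 (1,0) count=0: revealed 10 new [(0,0) (0,1) (0,2) (1,0) (1,1) (1,2) (2,0) (2,1) (3,0) (3,1)] -> total=10
Click 2 (4,3) count=3: revealed 1 new [(4,3)] -> total=11
Click 3 (0,3) count=2: revealed 1 new [(0,3)] -> total=12
Click 4 (4,4) count=3: revealed 1 new [(4,4)] -> total=13

Answer: ####..
###...
##....
##....
...##.
......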